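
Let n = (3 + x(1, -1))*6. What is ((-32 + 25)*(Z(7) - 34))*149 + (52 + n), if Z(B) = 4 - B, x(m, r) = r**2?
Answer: 38667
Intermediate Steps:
n = 24 (n = (3 + (-1)**2)*6 = (3 + 1)*6 = 4*6 = 24)
((-32 + 25)*(Z(7) - 34))*149 + (52 + n) = ((-32 + 25)*((4 - 1*7) - 34))*149 + (52 + 24) = -7*((4 - 7) - 34)*149 + 76 = -7*(-3 - 34)*149 + 76 = -7*(-37)*149 + 76 = 259*149 + 76 = 38591 + 76 = 38667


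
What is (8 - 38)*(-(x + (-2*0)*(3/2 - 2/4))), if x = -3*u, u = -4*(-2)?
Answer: -720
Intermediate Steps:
u = 8
x = -24 (x = -3*8 = -24)
(8 - 38)*(-(x + (-2*0)*(3/2 - 2/4))) = (8 - 38)*(-(-24 + (-2*0)*(3/2 - 2/4))) = -(-30)*(-24 + 0*(3*(½) - 2*¼)) = -(-30)*(-24 + 0*(3/2 - ½)) = -(-30)*(-24 + 0*1) = -(-30)*(-24 + 0) = -(-30)*(-24) = -30*24 = -720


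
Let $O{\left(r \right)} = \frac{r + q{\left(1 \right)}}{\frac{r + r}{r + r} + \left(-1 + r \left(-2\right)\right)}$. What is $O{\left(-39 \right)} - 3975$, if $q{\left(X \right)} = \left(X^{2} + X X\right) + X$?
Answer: $- \frac{51681}{13} \approx -3975.5$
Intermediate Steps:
$q{\left(X \right)} = X + 2 X^{2}$ ($q{\left(X \right)} = \left(X^{2} + X^{2}\right) + X = 2 X^{2} + X = X + 2 X^{2}$)
$O{\left(r \right)} = - \frac{3 + r}{2 r}$ ($O{\left(r \right)} = \frac{r + 1 \left(1 + 2 \cdot 1\right)}{\frac{r + r}{r + r} + \left(-1 + r \left(-2\right)\right)} = \frac{r + 1 \left(1 + 2\right)}{\frac{2 r}{2 r} - \left(1 + 2 r\right)} = \frac{r + 1 \cdot 3}{2 r \frac{1}{2 r} - \left(1 + 2 r\right)} = \frac{r + 3}{1 - \left(1 + 2 r\right)} = \frac{3 + r}{\left(-2\right) r} = \left(3 + r\right) \left(- \frac{1}{2 r}\right) = - \frac{3 + r}{2 r}$)
$O{\left(-39 \right)} - 3975 = \frac{-3 - -39}{2 \left(-39\right)} - 3975 = \frac{1}{2} \left(- \frac{1}{39}\right) \left(-3 + 39\right) - 3975 = \frac{1}{2} \left(- \frac{1}{39}\right) 36 - 3975 = - \frac{6}{13} - 3975 = - \frac{51681}{13}$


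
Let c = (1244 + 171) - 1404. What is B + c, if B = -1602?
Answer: -1591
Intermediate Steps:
c = 11 (c = 1415 - 1404 = 11)
B + c = -1602 + 11 = -1591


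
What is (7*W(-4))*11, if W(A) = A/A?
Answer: 77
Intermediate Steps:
W(A) = 1
(7*W(-4))*11 = (7*1)*11 = 7*11 = 77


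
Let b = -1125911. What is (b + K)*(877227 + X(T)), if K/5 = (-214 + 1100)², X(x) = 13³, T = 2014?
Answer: 2461568456256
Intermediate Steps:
X(x) = 2197
K = 3924980 (K = 5*(-214 + 1100)² = 5*886² = 5*784996 = 3924980)
(b + K)*(877227 + X(T)) = (-1125911 + 3924980)*(877227 + 2197) = 2799069*879424 = 2461568456256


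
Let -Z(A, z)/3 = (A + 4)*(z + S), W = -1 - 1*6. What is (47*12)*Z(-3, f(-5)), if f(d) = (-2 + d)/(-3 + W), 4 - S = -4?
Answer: -73602/5 ≈ -14720.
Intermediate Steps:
W = -7 (W = -1 - 6 = -7)
S = 8 (S = 4 - 1*(-4) = 4 + 4 = 8)
f(d) = ⅕ - d/10 (f(d) = (-2 + d)/(-3 - 7) = (-2 + d)/(-10) = (-2 + d)*(-⅒) = ⅕ - d/10)
Z(A, z) = -3*(4 + A)*(8 + z) (Z(A, z) = -3*(A + 4)*(z + 8) = -3*(4 + A)*(8 + z))
(47*12)*Z(-3, f(-5)) = (47*12)*(-96 - 24*(-3) - 12*(⅕ - ⅒*(-5)) - 3*(-3)*(⅕ - ⅒*(-5))) = 564*(-96 + 72 - 12*(⅕ + ½) - 3*(-3)*(⅕ + ½)) = 564*(-96 + 72 - 12*7/10 - 3*(-3)*7/10) = 564*(-96 + 72 - 42/5 + 63/10) = 564*(-261/10) = -73602/5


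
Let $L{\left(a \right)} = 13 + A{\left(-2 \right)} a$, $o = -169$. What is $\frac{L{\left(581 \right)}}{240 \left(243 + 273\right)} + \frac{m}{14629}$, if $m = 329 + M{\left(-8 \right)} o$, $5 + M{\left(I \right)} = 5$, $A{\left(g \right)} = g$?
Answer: $\frac{7978213}{603885120} \approx 0.013211$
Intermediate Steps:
$M{\left(I \right)} = 0$ ($M{\left(I \right)} = -5 + 5 = 0$)
$L{\left(a \right)} = 13 - 2 a$
$m = 329$ ($m = 329 + 0 \left(-169\right) = 329 + 0 = 329$)
$\frac{L{\left(581 \right)}}{240 \left(243 + 273\right)} + \frac{m}{14629} = \frac{13 - 1162}{240 \left(243 + 273\right)} + \frac{329}{14629} = \frac{13 - 1162}{240 \cdot 516} + 329 \cdot \frac{1}{14629} = - \frac{1149}{123840} + \frac{329}{14629} = \left(-1149\right) \frac{1}{123840} + \frac{329}{14629} = - \frac{383}{41280} + \frac{329}{14629} = \frac{7978213}{603885120}$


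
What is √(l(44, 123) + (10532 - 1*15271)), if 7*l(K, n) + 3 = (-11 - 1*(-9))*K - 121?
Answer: I*√233695/7 ≈ 69.06*I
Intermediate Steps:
l(K, n) = -124/7 - 2*K/7 (l(K, n) = -3/7 + ((-11 - 1*(-9))*K - 121)/7 = -3/7 + ((-11 + 9)*K - 121)/7 = -3/7 + (-2*K - 121)/7 = -3/7 + (-121 - 2*K)/7 = -3/7 + (-121/7 - 2*K/7) = -124/7 - 2*K/7)
√(l(44, 123) + (10532 - 1*15271)) = √((-124/7 - 2/7*44) + (10532 - 1*15271)) = √((-124/7 - 88/7) + (10532 - 15271)) = √(-212/7 - 4739) = √(-33385/7) = I*√233695/7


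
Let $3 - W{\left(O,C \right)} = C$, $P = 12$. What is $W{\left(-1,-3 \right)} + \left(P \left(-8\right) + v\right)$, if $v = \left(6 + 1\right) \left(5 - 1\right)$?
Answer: $-62$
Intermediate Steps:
$W{\left(O,C \right)} = 3 - C$
$v = 28$ ($v = 7 \cdot 4 = 28$)
$W{\left(-1,-3 \right)} + \left(P \left(-8\right) + v\right) = \left(3 - -3\right) + \left(12 \left(-8\right) + 28\right) = \left(3 + 3\right) + \left(-96 + 28\right) = 6 - 68 = -62$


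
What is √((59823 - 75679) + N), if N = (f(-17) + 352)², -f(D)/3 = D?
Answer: √146553 ≈ 382.82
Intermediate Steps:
f(D) = -3*D
N = 162409 (N = (-3*(-17) + 352)² = (51 + 352)² = 403² = 162409)
√((59823 - 75679) + N) = √((59823 - 75679) + 162409) = √(-15856 + 162409) = √146553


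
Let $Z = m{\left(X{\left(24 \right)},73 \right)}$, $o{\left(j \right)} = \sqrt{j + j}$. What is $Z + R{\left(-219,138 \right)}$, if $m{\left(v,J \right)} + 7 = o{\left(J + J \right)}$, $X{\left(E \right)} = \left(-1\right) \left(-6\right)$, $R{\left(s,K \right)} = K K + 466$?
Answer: $19503 + 2 \sqrt{73} \approx 19520.0$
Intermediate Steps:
$R{\left(s,K \right)} = 466 + K^{2}$ ($R{\left(s,K \right)} = K^{2} + 466 = 466 + K^{2}$)
$o{\left(j \right)} = \sqrt{2} \sqrt{j}$ ($o{\left(j \right)} = \sqrt{2 j} = \sqrt{2} \sqrt{j}$)
$X{\left(E \right)} = 6$
$m{\left(v,J \right)} = -7 + 2 \sqrt{J}$ ($m{\left(v,J \right)} = -7 + \sqrt{2} \sqrt{J + J} = -7 + \sqrt{2} \sqrt{2 J} = -7 + \sqrt{2} \sqrt{2} \sqrt{J} = -7 + 2 \sqrt{J}$)
$Z = -7 + 2 \sqrt{73} \approx 10.088$
$Z + R{\left(-219,138 \right)} = \left(-7 + 2 \sqrt{73}\right) + \left(466 + 138^{2}\right) = \left(-7 + 2 \sqrt{73}\right) + \left(466 + 19044\right) = \left(-7 + 2 \sqrt{73}\right) + 19510 = 19503 + 2 \sqrt{73}$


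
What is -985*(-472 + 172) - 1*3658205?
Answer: -3362705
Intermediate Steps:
-985*(-472 + 172) - 1*3658205 = -985*(-300) - 3658205 = 295500 - 3658205 = -3362705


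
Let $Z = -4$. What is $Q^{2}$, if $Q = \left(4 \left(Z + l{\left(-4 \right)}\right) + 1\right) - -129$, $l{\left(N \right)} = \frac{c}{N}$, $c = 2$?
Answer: $12544$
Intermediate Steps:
$l{\left(N \right)} = \frac{2}{N}$
$Q = 112$ ($Q = \left(4 \left(-4 + \frac{2}{-4}\right) + 1\right) - -129 = \left(4 \left(-4 + 2 \left(- \frac{1}{4}\right)\right) + 1\right) + 129 = \left(4 \left(-4 - \frac{1}{2}\right) + 1\right) + 129 = \left(4 \left(- \frac{9}{2}\right) + 1\right) + 129 = \left(-18 + 1\right) + 129 = -17 + 129 = 112$)
$Q^{2} = 112^{2} = 12544$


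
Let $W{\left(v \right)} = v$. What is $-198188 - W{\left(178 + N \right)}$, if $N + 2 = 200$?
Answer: $-198564$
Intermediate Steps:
$N = 198$ ($N = -2 + 200 = 198$)
$-198188 - W{\left(178 + N \right)} = -198188 - \left(178 + 198\right) = -198188 - 376 = -198564$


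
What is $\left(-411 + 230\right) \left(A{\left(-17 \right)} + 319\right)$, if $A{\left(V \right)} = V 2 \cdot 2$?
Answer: $-45431$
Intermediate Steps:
$A{\left(V \right)} = 4 V$ ($A{\left(V \right)} = 2 V 2 = 4 V$)
$\left(-411 + 230\right) \left(A{\left(-17 \right)} + 319\right) = \left(-411 + 230\right) \left(4 \left(-17\right) + 319\right) = - 181 \left(-68 + 319\right) = \left(-181\right) 251 = -45431$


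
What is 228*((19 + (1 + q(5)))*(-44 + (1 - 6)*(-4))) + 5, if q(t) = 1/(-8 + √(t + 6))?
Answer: -5756279/53 + 5472*√11/53 ≈ -1.0827e+5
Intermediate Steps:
q(t) = 1/(-8 + √(6 + t))
228*((19 + (1 + q(5)))*(-44 + (1 - 6)*(-4))) + 5 = 228*((19 + (1 + 1/(-8 + √(6 + 5))))*(-44 + (1 - 6)*(-4))) + 5 = 228*((19 + (1 + 1/(-8 + √11)))*(-44 - 5*(-4))) + 5 = 228*((20 + 1/(-8 + √11))*(-44 + 20)) + 5 = 228*((20 + 1/(-8 + √11))*(-24)) + 5 = 228*(-480 - 24/(-8 + √11)) + 5 = (-109440 - 5472/(-8 + √11)) + 5 = -109435 - 5472/(-8 + √11)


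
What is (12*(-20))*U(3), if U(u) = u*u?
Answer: -2160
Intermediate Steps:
U(u) = u²
(12*(-20))*U(3) = (12*(-20))*3² = -240*9 = -2160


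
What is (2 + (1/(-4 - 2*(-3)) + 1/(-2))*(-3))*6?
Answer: 12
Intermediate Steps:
(2 + (1/(-4 - 2*(-3)) + 1/(-2))*(-3))*6 = (2 + (1/(-4 + 6) + 1*(-½))*(-3))*6 = (2 + (1/2 - ½)*(-3))*6 = (2 + (1*(½) - ½)*(-3))*6 = (2 + (½ - ½)*(-3))*6 = (2 + 0*(-3))*6 = (2 + 0)*6 = 2*6 = 12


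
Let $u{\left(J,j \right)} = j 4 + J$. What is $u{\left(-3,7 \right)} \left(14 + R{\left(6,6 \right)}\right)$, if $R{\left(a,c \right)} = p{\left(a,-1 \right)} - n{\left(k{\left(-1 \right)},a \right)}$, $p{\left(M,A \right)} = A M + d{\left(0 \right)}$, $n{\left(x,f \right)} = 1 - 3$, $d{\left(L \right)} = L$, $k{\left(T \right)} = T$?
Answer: $250$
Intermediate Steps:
$n{\left(x,f \right)} = -2$ ($n{\left(x,f \right)} = 1 - 3 = -2$)
$p{\left(M,A \right)} = A M$ ($p{\left(M,A \right)} = A M + 0 = A M$)
$R{\left(a,c \right)} = 2 - a$ ($R{\left(a,c \right)} = - a - -2 = - a + 2 = 2 - a$)
$u{\left(J,j \right)} = J + 4 j$ ($u{\left(J,j \right)} = 4 j + J = J + 4 j$)
$u{\left(-3,7 \right)} \left(14 + R{\left(6,6 \right)}\right) = \left(-3 + 4 \cdot 7\right) \left(14 + \left(2 - 6\right)\right) = \left(-3 + 28\right) \left(14 + \left(2 - 6\right)\right) = 25 \left(14 - 4\right) = 25 \cdot 10 = 250$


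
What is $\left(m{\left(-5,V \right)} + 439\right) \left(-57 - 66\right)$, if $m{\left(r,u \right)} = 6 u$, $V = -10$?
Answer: $-46617$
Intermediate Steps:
$\left(m{\left(-5,V \right)} + 439\right) \left(-57 - 66\right) = \left(6 \left(-10\right) + 439\right) \left(-57 - 66\right) = \left(-60 + 439\right) \left(-123\right) = 379 \left(-123\right) = -46617$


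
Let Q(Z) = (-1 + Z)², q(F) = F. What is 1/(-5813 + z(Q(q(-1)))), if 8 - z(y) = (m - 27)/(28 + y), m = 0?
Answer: -32/185733 ≈ -0.00017229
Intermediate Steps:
z(y) = 8 + 27/(28 + y) (z(y) = 8 - (0 - 27)/(28 + y) = 8 - (-27)/(28 + y) = 8 + 27/(28 + y))
1/(-5813 + z(Q(q(-1)))) = 1/(-5813 + (251 + 8*(-1 - 1)²)/(28 + (-1 - 1)²)) = 1/(-5813 + (251 + 8*(-2)²)/(28 + (-2)²)) = 1/(-5813 + (251 + 8*4)/(28 + 4)) = 1/(-5813 + (251 + 32)/32) = 1/(-5813 + (1/32)*283) = 1/(-5813 + 283/32) = 1/(-185733/32) = -32/185733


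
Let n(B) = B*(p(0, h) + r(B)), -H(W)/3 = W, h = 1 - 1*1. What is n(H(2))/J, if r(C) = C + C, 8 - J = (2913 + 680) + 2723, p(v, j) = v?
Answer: -18/1577 ≈ -0.011414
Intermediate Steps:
h = 0 (h = 1 - 1 = 0)
H(W) = -3*W
J = -6308 (J = 8 - ((2913 + 680) + 2723) = 8 - (3593 + 2723) = 8 - 1*6316 = 8 - 6316 = -6308)
r(C) = 2*C
n(B) = 2*B² (n(B) = B*(0 + 2*B) = B*(2*B) = 2*B²)
n(H(2))/J = (2*(-3*2)²)/(-6308) = (2*(-6)²)*(-1/6308) = (2*36)*(-1/6308) = 72*(-1/6308) = -18/1577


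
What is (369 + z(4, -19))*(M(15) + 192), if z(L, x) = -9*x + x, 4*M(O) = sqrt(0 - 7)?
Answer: 100032 + 521*I*sqrt(7)/4 ≈ 1.0003e+5 + 344.61*I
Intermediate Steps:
M(O) = I*sqrt(7)/4 (M(O) = sqrt(0 - 7)/4 = sqrt(-7)/4 = (I*sqrt(7))/4 = I*sqrt(7)/4)
z(L, x) = -8*x
(369 + z(4, -19))*(M(15) + 192) = (369 - 8*(-19))*(I*sqrt(7)/4 + 192) = (369 + 152)*(192 + I*sqrt(7)/4) = 521*(192 + I*sqrt(7)/4) = 100032 + 521*I*sqrt(7)/4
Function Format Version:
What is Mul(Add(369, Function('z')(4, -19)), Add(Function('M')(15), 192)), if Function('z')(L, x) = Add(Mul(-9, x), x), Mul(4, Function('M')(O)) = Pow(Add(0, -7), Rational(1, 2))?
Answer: Add(100032, Mul(Rational(521, 4), I, Pow(7, Rational(1, 2)))) ≈ Add(1.0003e+5, Mul(344.61, I))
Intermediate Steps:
Function('M')(O) = Mul(Rational(1, 4), I, Pow(7, Rational(1, 2))) (Function('M')(O) = Mul(Rational(1, 4), Pow(Add(0, -7), Rational(1, 2))) = Mul(Rational(1, 4), Pow(-7, Rational(1, 2))) = Mul(Rational(1, 4), Mul(I, Pow(7, Rational(1, 2)))) = Mul(Rational(1, 4), I, Pow(7, Rational(1, 2))))
Function('z')(L, x) = Mul(-8, x)
Mul(Add(369, Function('z')(4, -19)), Add(Function('M')(15), 192)) = Mul(Add(369, Mul(-8, -19)), Add(Mul(Rational(1, 4), I, Pow(7, Rational(1, 2))), 192)) = Mul(Add(369, 152), Add(192, Mul(Rational(1, 4), I, Pow(7, Rational(1, 2))))) = Mul(521, Add(192, Mul(Rational(1, 4), I, Pow(7, Rational(1, 2))))) = Add(100032, Mul(Rational(521, 4), I, Pow(7, Rational(1, 2))))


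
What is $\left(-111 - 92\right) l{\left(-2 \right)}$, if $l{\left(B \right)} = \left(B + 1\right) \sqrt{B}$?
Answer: $203 i \sqrt{2} \approx 287.09 i$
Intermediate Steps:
$l{\left(B \right)} = \sqrt{B} \left(1 + B\right)$ ($l{\left(B \right)} = \left(1 + B\right) \sqrt{B} = \sqrt{B} \left(1 + B\right)$)
$\left(-111 - 92\right) l{\left(-2 \right)} = \left(-111 - 92\right) \sqrt{-2} \left(1 - 2\right) = - 203 i \sqrt{2} \left(-1\right) = - 203 \left(- i \sqrt{2}\right) = 203 i \sqrt{2}$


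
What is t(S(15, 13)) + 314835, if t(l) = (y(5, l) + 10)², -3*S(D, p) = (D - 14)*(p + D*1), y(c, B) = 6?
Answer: 315091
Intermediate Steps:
S(D, p) = -(-14 + D)*(D + p)/3 (S(D, p) = -(D - 14)*(p + D*1)/3 = -(-14 + D)*(p + D)/3 = -(-14 + D)*(D + p)/3)
t(l) = 256 (t(l) = (6 + 10)² = 16² = 256)
t(S(15, 13)) + 314835 = 256 + 314835 = 315091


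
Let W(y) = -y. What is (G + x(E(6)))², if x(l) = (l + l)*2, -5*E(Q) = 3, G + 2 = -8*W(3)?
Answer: 9604/25 ≈ 384.16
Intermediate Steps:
G = 22 (G = -2 - (-8)*3 = -2 - 8*(-3) = -2 + 24 = 22)
E(Q) = -⅗ (E(Q) = -⅕*3 = -⅗)
x(l) = 4*l (x(l) = (2*l)*2 = 4*l)
(G + x(E(6)))² = (22 + 4*(-⅗))² = (22 - 12/5)² = (98/5)² = 9604/25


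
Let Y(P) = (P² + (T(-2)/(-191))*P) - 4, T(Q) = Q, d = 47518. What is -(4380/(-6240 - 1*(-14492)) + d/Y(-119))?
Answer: -21684265249/5577834187 ≈ -3.8876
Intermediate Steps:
Y(P) = -4 + P² + 2*P/191 (Y(P) = (P² + (-2/(-191))*P) - 4 = (P² + (-2*(-1/191))*P) - 4 = (P² + 2*P/191) - 4 = -4 + P² + 2*P/191)
-(4380/(-6240 - 1*(-14492)) + d/Y(-119)) = -(4380/(-6240 - 1*(-14492)) + 47518/(-4 + (-119)² + (2/191)*(-119))) = -(4380/(-6240 + 14492) + 47518/(-4 + 14161 - 238/191)) = -(4380/8252 + 47518/(2703749/191)) = -(4380*(1/8252) + 47518*(191/2703749)) = -(1095/2063 + 9075938/2703749) = -1*21684265249/5577834187 = -21684265249/5577834187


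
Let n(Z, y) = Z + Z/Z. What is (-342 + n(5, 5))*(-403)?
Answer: 135408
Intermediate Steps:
n(Z, y) = 1 + Z (n(Z, y) = Z + 1 = 1 + Z)
(-342 + n(5, 5))*(-403) = (-342 + (1 + 5))*(-403) = (-342 + 6)*(-403) = -336*(-403) = 135408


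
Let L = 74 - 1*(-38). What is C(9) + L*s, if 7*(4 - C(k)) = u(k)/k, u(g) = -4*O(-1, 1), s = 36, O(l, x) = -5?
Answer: 254248/63 ≈ 4035.7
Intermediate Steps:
u(g) = 20 (u(g) = -4*(-5) = 20)
L = 112 (L = 74 + 38 = 112)
C(k) = 4 - 20/(7*k)
C(9) + L*s = (4 - 20/7/9) + 112*36 = (4 - 20/7*1/9) + 4032 = (4 - 20/63) + 4032 = 232/63 + 4032 = 254248/63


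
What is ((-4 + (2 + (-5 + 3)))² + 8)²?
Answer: 576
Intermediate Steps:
((-4 + (2 + (-5 + 3)))² + 8)² = ((-4 + (2 - 2))² + 8)² = ((-4 + 0)² + 8)² = ((-4)² + 8)² = (16 + 8)² = 24² = 576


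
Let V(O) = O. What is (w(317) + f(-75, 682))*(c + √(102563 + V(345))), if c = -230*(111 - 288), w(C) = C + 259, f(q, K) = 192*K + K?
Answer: 5381943420 + 264404*√25727 ≈ 5.4243e+9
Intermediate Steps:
f(q, K) = 193*K
w(C) = 259 + C
c = 40710 (c = -230*(-177) = 40710)
(w(317) + f(-75, 682))*(c + √(102563 + V(345))) = ((259 + 317) + 193*682)*(40710 + √(102563 + 345)) = (576 + 131626)*(40710 + √102908) = 132202*(40710 + 2*√25727) = 5381943420 + 264404*√25727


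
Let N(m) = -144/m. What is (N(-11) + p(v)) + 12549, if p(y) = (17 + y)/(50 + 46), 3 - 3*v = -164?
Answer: 19899551/1584 ≈ 12563.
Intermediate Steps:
v = 167/3 (v = 1 - ⅓*(-164) = 1 + 164/3 = 167/3 ≈ 55.667)
p(y) = 17/96 + y/96 (p(y) = (17 + y)/96 = (17 + y)*(1/96) = 17/96 + y/96)
(N(-11) + p(v)) + 12549 = (-144/(-11) + (17/96 + (1/96)*(167/3))) + 12549 = (-144*(-1/11) + (17/96 + 167/288)) + 12549 = (144/11 + 109/144) + 12549 = 21935/1584 + 12549 = 19899551/1584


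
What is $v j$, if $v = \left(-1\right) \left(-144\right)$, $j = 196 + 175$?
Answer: $53424$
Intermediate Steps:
$j = 371$
$v = 144$
$v j = 144 \cdot 371 = 53424$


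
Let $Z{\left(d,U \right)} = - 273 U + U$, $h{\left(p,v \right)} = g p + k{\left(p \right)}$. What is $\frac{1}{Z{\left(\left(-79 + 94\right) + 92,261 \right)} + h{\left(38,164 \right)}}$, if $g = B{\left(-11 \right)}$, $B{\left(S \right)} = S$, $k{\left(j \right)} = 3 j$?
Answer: $- \frac{1}{71296} \approx -1.4026 \cdot 10^{-5}$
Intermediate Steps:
$g = -11$
$h{\left(p,v \right)} = - 8 p$ ($h{\left(p,v \right)} = - 11 p + 3 p = - 8 p$)
$Z{\left(d,U \right)} = - 272 U$
$\frac{1}{Z{\left(\left(-79 + 94\right) + 92,261 \right)} + h{\left(38,164 \right)}} = \frac{1}{\left(-272\right) 261 - 304} = \frac{1}{-70992 - 304} = \frac{1}{-71296} = - \frac{1}{71296}$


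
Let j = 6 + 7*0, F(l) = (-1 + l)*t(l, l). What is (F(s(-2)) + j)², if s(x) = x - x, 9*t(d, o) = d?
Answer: 36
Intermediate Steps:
t(d, o) = d/9
s(x) = 0
F(l) = l*(-1 + l)/9 (F(l) = (-1 + l)*(l/9) = l*(-1 + l)/9)
j = 6 (j = 6 + 0 = 6)
(F(s(-2)) + j)² = ((⅑)*0*(-1 + 0) + 6)² = ((⅑)*0*(-1) + 6)² = (0 + 6)² = 6² = 36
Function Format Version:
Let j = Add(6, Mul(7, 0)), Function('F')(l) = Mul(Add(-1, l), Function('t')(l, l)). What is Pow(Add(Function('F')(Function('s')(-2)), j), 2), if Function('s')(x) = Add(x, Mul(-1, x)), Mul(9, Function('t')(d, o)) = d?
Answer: 36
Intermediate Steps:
Function('t')(d, o) = Mul(Rational(1, 9), d)
Function('s')(x) = 0
Function('F')(l) = Mul(Rational(1, 9), l, Add(-1, l)) (Function('F')(l) = Mul(Add(-1, l), Mul(Rational(1, 9), l)) = Mul(Rational(1, 9), l, Add(-1, l)))
j = 6 (j = Add(6, 0) = 6)
Pow(Add(Function('F')(Function('s')(-2)), j), 2) = Pow(Add(Mul(Rational(1, 9), 0, Add(-1, 0)), 6), 2) = Pow(Add(Mul(Rational(1, 9), 0, -1), 6), 2) = Pow(Add(0, 6), 2) = Pow(6, 2) = 36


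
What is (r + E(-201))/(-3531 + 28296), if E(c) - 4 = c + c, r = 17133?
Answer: 3347/4953 ≈ 0.67575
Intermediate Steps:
E(c) = 4 + 2*c (E(c) = 4 + (c + c) = 4 + 2*c)
(r + E(-201))/(-3531 + 28296) = (17133 + (4 + 2*(-201)))/(-3531 + 28296) = (17133 + (4 - 402))/24765 = (17133 - 398)*(1/24765) = 16735*(1/24765) = 3347/4953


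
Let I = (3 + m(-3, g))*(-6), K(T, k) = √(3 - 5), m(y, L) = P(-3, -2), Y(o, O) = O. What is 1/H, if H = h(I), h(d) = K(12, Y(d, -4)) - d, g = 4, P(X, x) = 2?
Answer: 15/451 - I*√2/902 ≈ 0.033259 - 0.0015679*I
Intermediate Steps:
m(y, L) = 2
K(T, k) = I*√2 (K(T, k) = √(-2) = I*√2)
I = -30 (I = (3 + 2)*(-6) = 5*(-6) = -30)
h(d) = -d + I*√2 (h(d) = I*√2 - d = -d + I*√2)
H = 30 + I*√2 (H = -1*(-30) + I*√2 = 30 + I*√2 ≈ 30.0 + 1.4142*I)
1/H = 1/(30 + I*√2)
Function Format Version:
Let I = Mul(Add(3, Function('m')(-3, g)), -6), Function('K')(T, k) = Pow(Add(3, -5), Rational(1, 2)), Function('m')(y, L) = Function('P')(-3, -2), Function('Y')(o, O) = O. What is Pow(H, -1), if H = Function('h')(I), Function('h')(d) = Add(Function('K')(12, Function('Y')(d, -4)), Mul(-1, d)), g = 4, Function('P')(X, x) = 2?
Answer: Add(Rational(15, 451), Mul(Rational(-1, 902), I, Pow(2, Rational(1, 2)))) ≈ Add(0.033259, Mul(-0.0015679, I))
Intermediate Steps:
Function('m')(y, L) = 2
Function('K')(T, k) = Mul(I, Pow(2, Rational(1, 2))) (Function('K')(T, k) = Pow(-2, Rational(1, 2)) = Mul(I, Pow(2, Rational(1, 2))))
I = -30 (I = Mul(Add(3, 2), -6) = Mul(5, -6) = -30)
Function('h')(d) = Add(Mul(-1, d), Mul(I, Pow(2, Rational(1, 2)))) (Function('h')(d) = Add(Mul(I, Pow(2, Rational(1, 2))), Mul(-1, d)) = Add(Mul(-1, d), Mul(I, Pow(2, Rational(1, 2)))))
H = Add(30, Mul(I, Pow(2, Rational(1, 2)))) (H = Add(Mul(-1, -30), Mul(I, Pow(2, Rational(1, 2)))) = Add(30, Mul(I, Pow(2, Rational(1, 2)))) ≈ Add(30.000, Mul(1.4142, I)))
Pow(H, -1) = Pow(Add(30, Mul(I, Pow(2, Rational(1, 2)))), -1)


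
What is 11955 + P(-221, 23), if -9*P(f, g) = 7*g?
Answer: 107434/9 ≈ 11937.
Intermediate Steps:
P(f, g) = -7*g/9
11955 + P(-221, 23) = 11955 - 7/9*23 = 11955 - 161/9 = 107434/9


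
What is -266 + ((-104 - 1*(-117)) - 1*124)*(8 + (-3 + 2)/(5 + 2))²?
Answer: -348809/49 ≈ -7118.5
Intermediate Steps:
-266 + ((-104 - 1*(-117)) - 1*124)*(8 + (-3 + 2)/(5 + 2))² = -266 + ((-104 + 117) - 124)*(8 - 1/7)² = -266 + (13 - 124)*(8 - 1*⅐)² = -266 - 111*(8 - ⅐)² = -266 - 111*(55/7)² = -266 - 111*3025/49 = -266 - 335775/49 = -348809/49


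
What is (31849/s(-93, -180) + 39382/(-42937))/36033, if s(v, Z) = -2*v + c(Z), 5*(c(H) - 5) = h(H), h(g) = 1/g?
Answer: 1223980735282/265953352370979 ≈ 0.0046022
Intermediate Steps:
h(g) = 1/g
c(H) = 5 + 1/(5*H)
s(v, Z) = 5 - 2*v + 1/(5*Z) (s(v, Z) = -2*v + (5 + 1/(5*Z)) = 5 - 2*v + 1/(5*Z))
(31849/s(-93, -180) + 39382/(-42937))/36033 = (31849/(5 - 2*(-93) + (1/5)/(-180)) + 39382/(-42937))/36033 = (31849/(5 + 186 + (1/5)*(-1/180)) + 39382*(-1/42937))*(1/36033) = (31849/(5 + 186 - 1/900) - 39382/42937)*(1/36033) = (31849/(171899/900) - 39382/42937)*(1/36033) = (31849*(900/171899) - 39382/42937)*(1/36033) = (28664100/171899 - 39382/42937)*(1/36033) = (1223980735282/7380827363)*(1/36033) = 1223980735282/265953352370979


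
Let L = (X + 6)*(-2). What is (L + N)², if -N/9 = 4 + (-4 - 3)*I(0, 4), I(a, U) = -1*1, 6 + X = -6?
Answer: 7569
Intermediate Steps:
X = -12 (X = -6 - 6 = -12)
I(a, U) = -1
N = -99 (N = -9*(4 + (-4 - 3)*(-1)) = -9*(4 - 7*(-1)) = -9*(4 + 7) = -9*11 = -99)
L = 12 (L = (-12 + 6)*(-2) = -6*(-2) = 12)
(L + N)² = (12 - 99)² = (-87)² = 7569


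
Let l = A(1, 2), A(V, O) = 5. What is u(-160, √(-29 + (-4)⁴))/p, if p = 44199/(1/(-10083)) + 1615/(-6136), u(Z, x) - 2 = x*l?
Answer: -12272/2734560661927 - 30680*√227/2734560661927 ≈ -1.7352e-7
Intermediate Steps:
l = 5
u(Z, x) = 2 + 5*x (u(Z, x) = 2 + x*5 = 2 + 5*x)
p = -2734560661927/6136 (p = 44199/(-1/10083) + 1615*(-1/6136) = 44199*(-10083) - 1615/6136 = -445658517 - 1615/6136 = -2734560661927/6136 ≈ -4.4566e+8)
u(-160, √(-29 + (-4)⁴))/p = (2 + 5*√(-29 + (-4)⁴))/(-2734560661927/6136) = (2 + 5*√(-29 + 256))*(-6136/2734560661927) = (2 + 5*√227)*(-6136/2734560661927) = -12272/2734560661927 - 30680*√227/2734560661927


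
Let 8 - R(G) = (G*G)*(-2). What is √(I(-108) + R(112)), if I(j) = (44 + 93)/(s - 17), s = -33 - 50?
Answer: √2509463/10 ≈ 158.41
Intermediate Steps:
s = -83
R(G) = 8 + 2*G² (R(G) = 8 - G*G*(-2) = 8 - G²*(-2) = 8 - (-2)*G² = 8 + 2*G²)
I(j) = -137/100 (I(j) = (44 + 93)/(-83 - 17) = 137/(-100) = 137*(-1/100) = -137/100)
√(I(-108) + R(112)) = √(-137/100 + (8 + 2*112²)) = √(-137/100 + (8 + 2*12544)) = √(-137/100 + (8 + 25088)) = √(-137/100 + 25096) = √(2509463/100) = √2509463/10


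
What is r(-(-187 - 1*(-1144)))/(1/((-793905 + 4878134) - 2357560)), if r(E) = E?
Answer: -1652422233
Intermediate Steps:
r(-(-187 - 1*(-1144)))/(1/((-793905 + 4878134) - 2357560)) = (-(-187 - 1*(-1144)))/(1/((-793905 + 4878134) - 2357560)) = (-(-187 + 1144))/(1/(4084229 - 2357560)) = (-1*957)/(1/1726669) = -957/1/1726669 = -957*1726669 = -1652422233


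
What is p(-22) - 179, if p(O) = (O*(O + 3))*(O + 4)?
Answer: -7703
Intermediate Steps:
p(O) = O*(3 + O)*(4 + O) (p(O) = (O*(3 + O))*(4 + O) = O*(3 + O)*(4 + O))
p(-22) - 179 = -22*(12 + (-22)**2 + 7*(-22)) - 179 = -22*(12 + 484 - 154) - 179 = -22*342 - 179 = -7524 - 179 = -7703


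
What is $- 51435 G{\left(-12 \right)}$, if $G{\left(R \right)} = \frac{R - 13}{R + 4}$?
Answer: $- \frac{1285875}{8} \approx -1.6073 \cdot 10^{5}$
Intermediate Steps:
$G{\left(R \right)} = \frac{-13 + R}{4 + R}$
$- 51435 G{\left(-12 \right)} = - 51435 \frac{-13 - 12}{4 - 12} = - 51435 \frac{1}{-8} \left(-25\right) = - 51435 \left(\left(- \frac{1}{8}\right) \left(-25\right)\right) = \left(-51435\right) \frac{25}{8} = - \frac{1285875}{8}$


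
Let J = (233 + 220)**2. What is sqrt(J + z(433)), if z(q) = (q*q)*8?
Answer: sqrt(1705121) ≈ 1305.8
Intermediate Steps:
z(q) = 8*q**2 (z(q) = q**2*8 = 8*q**2)
J = 205209 (J = 453**2 = 205209)
sqrt(J + z(433)) = sqrt(205209 + 8*433**2) = sqrt(205209 + 8*187489) = sqrt(205209 + 1499912) = sqrt(1705121)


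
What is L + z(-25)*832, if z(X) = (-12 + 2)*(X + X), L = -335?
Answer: 415665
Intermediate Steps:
z(X) = -20*X
L + z(-25)*832 = -335 - 20*(-25)*832 = -335 + 500*832 = -335 + 416000 = 415665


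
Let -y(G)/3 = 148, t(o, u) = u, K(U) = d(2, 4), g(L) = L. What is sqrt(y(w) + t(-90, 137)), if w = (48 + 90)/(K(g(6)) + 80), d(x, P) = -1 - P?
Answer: I*sqrt(307) ≈ 17.521*I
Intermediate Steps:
K(U) = -5 (K(U) = -1 - 1*4 = -1 - 4 = -5)
w = 46/25 (w = (48 + 90)/(-5 + 80) = 138/75 = 138*(1/75) = 46/25 ≈ 1.8400)
y(G) = -444 (y(G) = -3*148 = -444)
sqrt(y(w) + t(-90, 137)) = sqrt(-444 + 137) = sqrt(-307) = I*sqrt(307)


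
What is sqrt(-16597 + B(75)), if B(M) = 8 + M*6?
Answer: I*sqrt(16139) ≈ 127.04*I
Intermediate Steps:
B(M) = 8 + 6*M
sqrt(-16597 + B(75)) = sqrt(-16597 + (8 + 6*75)) = sqrt(-16597 + (8 + 450)) = sqrt(-16597 + 458) = sqrt(-16139) = I*sqrt(16139)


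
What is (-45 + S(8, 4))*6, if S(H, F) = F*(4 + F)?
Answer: -78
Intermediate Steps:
(-45 + S(8, 4))*6 = (-45 + 4*(4 + 4))*6 = (-45 + 4*8)*6 = (-45 + 32)*6 = -13*6 = -78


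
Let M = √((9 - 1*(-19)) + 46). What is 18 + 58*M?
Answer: 18 + 58*√74 ≈ 516.93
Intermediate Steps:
M = √74 (M = √((9 + 19) + 46) = √(28 + 46) = √74 ≈ 8.6023)
18 + 58*M = 18 + 58*√74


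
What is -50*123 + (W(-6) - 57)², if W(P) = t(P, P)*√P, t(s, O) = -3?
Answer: -2955 + 342*I*√6 ≈ -2955.0 + 837.73*I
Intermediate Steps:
W(P) = -3*√P
-50*123 + (W(-6) - 57)² = -50*123 + (-3*I*√6 - 57)² = -6150 + (-3*I*√6 - 57)² = -6150 + (-57 - 3*I*√6)²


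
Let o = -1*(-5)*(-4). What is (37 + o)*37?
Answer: 629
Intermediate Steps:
o = -20 (o = 5*(-4) = -20)
(37 + o)*37 = (37 - 20)*37 = 17*37 = 629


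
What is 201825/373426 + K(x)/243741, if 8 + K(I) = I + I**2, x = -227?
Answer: 22782513523/30339742222 ≈ 0.75091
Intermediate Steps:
K(I) = -8 + I + I**2 (K(I) = -8 + (I + I**2) = -8 + I + I**2)
201825/373426 + K(x)/243741 = 201825/373426 + (-8 - 227 + (-227)**2)/243741 = 201825*(1/373426) + (-8 - 227 + 51529)*(1/243741) = 201825/373426 + 51294*(1/243741) = 201825/373426 + 17098/81247 = 22782513523/30339742222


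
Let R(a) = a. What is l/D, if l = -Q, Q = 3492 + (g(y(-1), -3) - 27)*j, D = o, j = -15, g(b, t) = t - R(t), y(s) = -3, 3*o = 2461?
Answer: -11691/2461 ≈ -4.7505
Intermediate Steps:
o = 2461/3 (o = (⅓)*2461 = 2461/3 ≈ 820.33)
g(b, t) = 0 (g(b, t) = t - t = 0)
D = 2461/3 ≈ 820.33
Q = 3897 (Q = 3492 + (0 - 27)*(-15) = 3492 - 27*(-15) = 3492 + 405 = 3897)
l = -3897 (l = -1*3897 = -3897)
l/D = -3897/2461/3 = -3897*3/2461 = -11691/2461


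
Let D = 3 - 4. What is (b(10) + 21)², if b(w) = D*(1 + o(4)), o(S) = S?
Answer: 256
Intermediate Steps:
D = -1
b(w) = -5 (b(w) = -(1 + 4) = -1*5 = -5)
(b(10) + 21)² = (-5 + 21)² = 16² = 256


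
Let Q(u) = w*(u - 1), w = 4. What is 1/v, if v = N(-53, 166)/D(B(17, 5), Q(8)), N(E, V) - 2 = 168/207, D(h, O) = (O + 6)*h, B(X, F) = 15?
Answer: 17595/97 ≈ 181.39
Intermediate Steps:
Q(u) = -4 + 4*u (Q(u) = 4*(u - 1) = 4*(-1 + u) = -4 + 4*u)
D(h, O) = h*(6 + O) (D(h, O) = (6 + O)*h = h*(6 + O))
N(E, V) = 194/69 (N(E, V) = 2 + 168/207 = 2 + 168*(1/207) = 2 + 56/69 = 194/69)
v = 97/17595 (v = 194/(69*((15*(6 + (-4 + 4*8))))) = 194/(69*((15*(6 + (-4 + 32))))) = 194/(69*((15*(6 + 28)))) = 194/(69*((15*34))) = (194/69)/510 = (194/69)*(1/510) = 97/17595 ≈ 0.0055129)
1/v = 1/(97/17595) = 17595/97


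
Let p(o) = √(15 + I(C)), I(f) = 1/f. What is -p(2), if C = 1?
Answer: -4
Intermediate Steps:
p(o) = 4 (p(o) = √(15 + 1/1) = √(15 + 1) = √16 = 4)
-p(2) = -1*4 = -4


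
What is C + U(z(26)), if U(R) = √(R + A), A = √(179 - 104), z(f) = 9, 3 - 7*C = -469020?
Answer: 469023/7 + √(9 + 5*√3) ≈ 67008.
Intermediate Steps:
C = 469023/7 (C = 3/7 - ⅐*(-469020) = 3/7 + 469020/7 = 469023/7 ≈ 67003.)
A = 5*√3 (A = √75 = 5*√3 ≈ 8.6602)
U(R) = √(R + 5*√3)
C + U(z(26)) = 469023/7 + √(9 + 5*√3)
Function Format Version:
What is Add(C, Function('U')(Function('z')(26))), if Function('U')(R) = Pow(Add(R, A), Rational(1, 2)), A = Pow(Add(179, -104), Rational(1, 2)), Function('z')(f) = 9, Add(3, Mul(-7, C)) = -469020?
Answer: Add(Rational(469023, 7), Pow(Add(9, Mul(5, Pow(3, Rational(1, 2)))), Rational(1, 2))) ≈ 67008.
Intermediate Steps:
C = Rational(469023, 7) (C = Add(Rational(3, 7), Mul(Rational(-1, 7), -469020)) = Add(Rational(3, 7), Rational(469020, 7)) = Rational(469023, 7) ≈ 67003.)
A = Mul(5, Pow(3, Rational(1, 2))) (A = Pow(75, Rational(1, 2)) = Mul(5, Pow(3, Rational(1, 2))) ≈ 8.6602)
Function('U')(R) = Pow(Add(R, Mul(5, Pow(3, Rational(1, 2)))), Rational(1, 2))
Add(C, Function('U')(Function('z')(26))) = Add(Rational(469023, 7), Pow(Add(9, Mul(5, Pow(3, Rational(1, 2)))), Rational(1, 2)))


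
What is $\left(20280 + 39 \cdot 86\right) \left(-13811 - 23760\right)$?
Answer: $-887953014$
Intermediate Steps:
$\left(20280 + 39 \cdot 86\right) \left(-13811 - 23760\right) = \left(20280 + 3354\right) \left(-13811 - 23760\right) = 23634 \left(-37571\right) = -887953014$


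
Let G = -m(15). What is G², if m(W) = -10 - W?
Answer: 625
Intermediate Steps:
G = 25 (G = -(-10 - 1*15) = -(-10 - 15) = -1*(-25) = 25)
G² = 25² = 625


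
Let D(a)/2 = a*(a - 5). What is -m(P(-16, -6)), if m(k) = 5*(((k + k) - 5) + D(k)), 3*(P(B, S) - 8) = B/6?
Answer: -15895/81 ≈ -196.23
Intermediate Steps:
P(B, S) = 8 + B/18 (P(B, S) = 8 + (B/6)/3 = 8 + B/18)
D(a) = 2*a*(-5 + a) (D(a) = 2*(a*(a - 5)) = 2*(a*(-5 + a)) = 2*a*(-5 + a))
m(k) = -25 + 10*k + 10*k*(-5 + k) (m(k) = 5*(((k + k) - 5) + 2*k*(-5 + k)) = 5*((2*k - 5) + 2*k*(-5 + k)) = 5*((-5 + 2*k) + 2*k*(-5 + k)) = 5*(-5 + 2*k + 2*k*(-5 + k)) = -25 + 10*k + 10*k*(-5 + k))
-m(P(-16, -6)) = -(-25 - 40*(8 + (1/18)*(-16)) + 10*(8 + (1/18)*(-16))**2) = -(-25 - 40*(8 - 8/9) + 10*(8 - 8/9)**2) = -(-25 - 40*64/9 + 10*(64/9)**2) = -(-25 - 2560/9 + 10*(4096/81)) = -(-25 - 2560/9 + 40960/81) = -1*15895/81 = -15895/81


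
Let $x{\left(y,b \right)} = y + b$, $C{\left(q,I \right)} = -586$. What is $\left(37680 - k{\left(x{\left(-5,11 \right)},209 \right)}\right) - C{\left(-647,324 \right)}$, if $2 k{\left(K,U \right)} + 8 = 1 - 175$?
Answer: $38357$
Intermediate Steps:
$x{\left(y,b \right)} = b + y$
$k{\left(K,U \right)} = -91$ ($k{\left(K,U \right)} = -4 + \frac{1 - 175}{2} = -4 + \frac{1}{2} \left(-174\right) = -4 - 87 = -91$)
$\left(37680 - k{\left(x{\left(-5,11 \right)},209 \right)}\right) - C{\left(-647,324 \right)} = \left(37680 - -91\right) - -586 = \left(37680 + 91\right) + 586 = 37771 + 586 = 38357$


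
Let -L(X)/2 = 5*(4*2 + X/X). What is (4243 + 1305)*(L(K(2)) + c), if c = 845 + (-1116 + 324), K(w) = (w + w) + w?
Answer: -205276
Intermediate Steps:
K(w) = 3*w (K(w) = 2*w + w = 3*w)
L(X) = -90 (L(X) = -10*(4*2 + X/X) = -10*(8 + 1) = -10*9 = -2*45 = -90)
c = 53 (c = 845 - 792 = 53)
(4243 + 1305)*(L(K(2)) + c) = (4243 + 1305)*(-90 + 53) = 5548*(-37) = -205276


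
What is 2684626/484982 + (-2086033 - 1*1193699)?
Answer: -795304150099/242491 ≈ -3.2797e+6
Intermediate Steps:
2684626/484982 + (-2086033 - 1*1193699) = 2684626*(1/484982) + (-2086033 - 1193699) = 1342313/242491 - 3279732 = -795304150099/242491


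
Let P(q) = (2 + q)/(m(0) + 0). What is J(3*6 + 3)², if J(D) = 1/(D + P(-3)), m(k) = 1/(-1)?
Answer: 1/484 ≈ 0.0020661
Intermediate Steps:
m(k) = -1
P(q) = -2 - q (P(q) = (2 + q)/(-1 + 0) = (2 + q)/(-1) = (2 + q)*(-1) = -2 - q)
J(D) = 1/(1 + D) (J(D) = 1/(D + (-2 - 1*(-3))) = 1/(D + (-2 + 3)) = 1/(D + 1) = 1/(1 + D))
J(3*6 + 3)² = (1/(1 + (3*6 + 3)))² = (1/(1 + (18 + 3)))² = (1/(1 + 21))² = (1/22)² = 1/484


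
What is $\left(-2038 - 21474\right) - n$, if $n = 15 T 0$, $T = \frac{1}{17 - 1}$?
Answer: $-23512$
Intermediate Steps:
$T = \frac{1}{16}$ ($T = \frac{1}{17 - 1} = \frac{1}{16} \approx 0.0625$)
$n = 0$ ($n = 15 \cdot \frac{1}{16} \cdot 0 = \frac{15}{16} \cdot 0 = 0$)
$\left(-2038 - 21474\right) - n = \left(-2038 - 21474\right) - 0 = -23512 + 0 = -23512$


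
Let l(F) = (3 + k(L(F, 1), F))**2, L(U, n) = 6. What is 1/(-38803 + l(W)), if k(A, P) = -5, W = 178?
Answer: -1/38799 ≈ -2.5774e-5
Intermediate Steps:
l(F) = 4 (l(F) = (3 - 5)**2 = (-2)**2 = 4)
1/(-38803 + l(W)) = 1/(-38803 + 4) = 1/(-38799) = -1/38799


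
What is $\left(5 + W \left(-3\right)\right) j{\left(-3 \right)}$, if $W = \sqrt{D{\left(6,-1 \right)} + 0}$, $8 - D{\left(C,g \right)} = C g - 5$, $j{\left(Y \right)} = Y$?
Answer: $-15 + 9 \sqrt{19} \approx 24.23$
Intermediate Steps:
$D{\left(C,g \right)} = 13 - C g$ ($D{\left(C,g \right)} = 8 - \left(C g - 5\right) = 8 - \left(-5 + C g\right) = 13 - C g$)
$W = \sqrt{19}$ ($W = \sqrt{\left(13 - 6 \left(-1\right)\right) + 0} = \sqrt{\left(13 + 6\right) + 0} = \sqrt{19 + 0} = \sqrt{19} \approx 4.3589$)
$\left(5 + W \left(-3\right)\right) j{\left(-3 \right)} = \left(5 + \sqrt{19} \left(-3\right)\right) \left(-3\right) = \left(5 - 3 \sqrt{19}\right) \left(-3\right) = -15 + 9 \sqrt{19}$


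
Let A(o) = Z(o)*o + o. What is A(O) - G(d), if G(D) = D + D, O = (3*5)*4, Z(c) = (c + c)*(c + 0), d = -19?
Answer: 432098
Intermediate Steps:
Z(c) = 2*c**2 (Z(c) = (2*c)*c = 2*c**2)
O = 60 (O = 15*4 = 60)
A(o) = o + 2*o**3 (A(o) = (2*o**2)*o + o = 2*o**3 + o = o + 2*o**3)
G(D) = 2*D
A(O) - G(d) = (60 + 2*60**3) - 2*(-19) = (60 + 2*216000) - 1*(-38) = (60 + 432000) + 38 = 432060 + 38 = 432098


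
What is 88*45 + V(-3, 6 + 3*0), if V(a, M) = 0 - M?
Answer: 3954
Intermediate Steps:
V(a, M) = -M
88*45 + V(-3, 6 + 3*0) = 88*45 - (6 + 3*0) = 3960 - (6 + 0) = 3960 - 1*6 = 3960 - 6 = 3954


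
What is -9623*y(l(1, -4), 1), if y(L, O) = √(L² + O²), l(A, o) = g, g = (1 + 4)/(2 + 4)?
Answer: -9623*√61/6 ≈ -12526.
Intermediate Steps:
g = ⅚ (g = 5/6 = 5*(⅙) = ⅚ ≈ 0.83333)
l(A, o) = ⅚
-9623*y(l(1, -4), 1) = -9623*√((⅚)² + 1²) = -9623*√(25/36 + 1) = -9623*√61/6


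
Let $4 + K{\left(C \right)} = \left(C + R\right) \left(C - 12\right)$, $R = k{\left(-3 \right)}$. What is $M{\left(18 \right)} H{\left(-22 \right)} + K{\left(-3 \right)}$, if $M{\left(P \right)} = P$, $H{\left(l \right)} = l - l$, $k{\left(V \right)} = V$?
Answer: $86$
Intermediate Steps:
$H{\left(l \right)} = 0$
$R = -3$
$K{\left(C \right)} = -4 + \left(-12 + C\right) \left(-3 + C\right)$ ($K{\left(C \right)} = -4 + \left(C - 3\right) \left(C - 12\right) = -4 + \left(-3 + C\right) \left(-12 + C\right) = -4 + \left(-12 + C\right) \left(-3 + C\right)$)
$M{\left(18 \right)} H{\left(-22 \right)} + K{\left(-3 \right)} = 18 \cdot 0 + \left(32 + \left(-3\right)^{2} - -45\right) = 0 + \left(32 + 9 + 45\right) = 0 + 86 = 86$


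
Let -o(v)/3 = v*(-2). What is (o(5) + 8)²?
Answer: 1444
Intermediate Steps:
o(v) = 6*v (o(v) = -3*v*(-2) = -(-6)*v = 6*v)
(o(5) + 8)² = (6*5 + 8)² = (30 + 8)² = 38² = 1444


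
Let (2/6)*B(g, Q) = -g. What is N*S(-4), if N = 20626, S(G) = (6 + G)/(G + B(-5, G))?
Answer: 41252/11 ≈ 3750.2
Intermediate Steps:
B(g, Q) = -3*g (B(g, Q) = 3*(-g) = -3*g)
S(G) = (6 + G)/(15 + G) (S(G) = (6 + G)/(G - 3*(-5)) = (6 + G)/(G + 15) = (6 + G)/(15 + G))
N*S(-4) = 20626*((6 - 4)/(15 - 4)) = 20626*(2/11) = 41252/11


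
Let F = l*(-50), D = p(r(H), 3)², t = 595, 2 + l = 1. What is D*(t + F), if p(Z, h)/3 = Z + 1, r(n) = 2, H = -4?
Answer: 52245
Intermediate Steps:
l = -1 (l = -2 + 1 = -1)
p(Z, h) = 3 + 3*Z (p(Z, h) = 3*(Z + 1) = 3*(1 + Z) = 3 + 3*Z)
D = 81 (D = (3 + 3*2)² = (3 + 6)² = 9² = 81)
F = 50 (F = -1*(-50) = 50)
D*(t + F) = 81*(595 + 50) = 81*645 = 52245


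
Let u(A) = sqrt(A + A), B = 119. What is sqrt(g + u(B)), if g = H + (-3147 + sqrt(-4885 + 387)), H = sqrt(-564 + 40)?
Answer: sqrt(-3147 + sqrt(238) + I*sqrt(4498) + 2*I*sqrt(131)) ≈ 0.8037 + 55.966*I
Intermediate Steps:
H = 2*I*sqrt(131) (H = sqrt(-524) = 2*I*sqrt(131) ≈ 22.891*I)
u(A) = sqrt(2)*sqrt(A) (u(A) = sqrt(2*A) = sqrt(2)*sqrt(A))
g = -3147 + I*sqrt(4498) + 2*I*sqrt(131) (g = 2*I*sqrt(131) + (-3147 + sqrt(-4885 + 387)) = 2*I*sqrt(131) + (-3147 + sqrt(-4498)) = 2*I*sqrt(131) + (-3147 + I*sqrt(4498)) = -3147 + I*sqrt(4498) + 2*I*sqrt(131) ≈ -3147.0 + 89.958*I)
sqrt(g + u(B)) = sqrt((-3147 + I*sqrt(4498) + 2*I*sqrt(131)) + sqrt(2)*sqrt(119)) = sqrt((-3147 + I*sqrt(4498) + 2*I*sqrt(131)) + sqrt(238)) = sqrt(-3147 + sqrt(238) + I*sqrt(4498) + 2*I*sqrt(131))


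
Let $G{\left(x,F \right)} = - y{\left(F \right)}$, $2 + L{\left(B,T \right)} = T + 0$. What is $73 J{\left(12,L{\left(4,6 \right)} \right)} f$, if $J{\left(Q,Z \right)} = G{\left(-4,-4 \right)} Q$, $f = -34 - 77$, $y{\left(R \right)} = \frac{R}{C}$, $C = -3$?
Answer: $129648$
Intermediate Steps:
$L{\left(B,T \right)} = -2 + T$ ($L{\left(B,T \right)} = -2 + \left(T + 0\right) = -2 + T$)
$y{\left(R \right)} = - \frac{R}{3}$ ($y{\left(R \right)} = \frac{R}{-3} = R \left(- \frac{1}{3}\right) = - \frac{R}{3}$)
$f = -111$
$G{\left(x,F \right)} = \frac{F}{3}$ ($G{\left(x,F \right)} = - \frac{\left(-1\right) F}{3} = \frac{F}{3}$)
$J{\left(Q,Z \right)} = - \frac{4 Q}{3}$ ($J{\left(Q,Z \right)} = \frac{1}{3} \left(-4\right) Q = - \frac{4 Q}{3}$)
$73 J{\left(12,L{\left(4,6 \right)} \right)} f = 73 \left(\left(- \frac{4}{3}\right) 12\right) \left(-111\right) = 73 \left(-16\right) \left(-111\right) = \left(-1168\right) \left(-111\right) = 129648$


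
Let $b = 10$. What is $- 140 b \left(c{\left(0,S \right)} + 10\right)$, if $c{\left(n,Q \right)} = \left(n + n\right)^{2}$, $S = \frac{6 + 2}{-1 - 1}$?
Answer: $-14000$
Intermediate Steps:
$S = -4$ ($S = \frac{8}{-2} = 8 \left(- \frac{1}{2}\right) = -4$)
$c{\left(n,Q \right)} = 4 n^{2}$ ($c{\left(n,Q \right)} = \left(2 n\right)^{2} = 4 n^{2}$)
$- 140 b \left(c{\left(0,S \right)} + 10\right) = - 140 \cdot 10 \left(4 \cdot 0^{2} + 10\right) = - 140 \cdot 10 \left(4 \cdot 0 + 10\right) = - 140 \cdot 10 \left(0 + 10\right) = - 140 \cdot 10 \cdot 10 = \left(-140\right) 100 = -14000$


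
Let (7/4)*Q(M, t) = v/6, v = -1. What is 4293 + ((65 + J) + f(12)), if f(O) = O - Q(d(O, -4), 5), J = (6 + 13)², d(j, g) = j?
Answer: 99353/21 ≈ 4731.1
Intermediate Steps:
J = 361 (J = 19² = 361)
Q(M, t) = -2/21 (Q(M, t) = 4*(-1/6)/7 = 4*(-1*⅙)/7 = (4/7)*(-⅙) = -2/21)
f(O) = 2/21 + O (f(O) = O - 1*(-2/21) = O + 2/21 = 2/21 + O)
4293 + ((65 + J) + f(12)) = 4293 + ((65 + 361) + (2/21 + 12)) = 4293 + (426 + 254/21) = 4293 + 9200/21 = 99353/21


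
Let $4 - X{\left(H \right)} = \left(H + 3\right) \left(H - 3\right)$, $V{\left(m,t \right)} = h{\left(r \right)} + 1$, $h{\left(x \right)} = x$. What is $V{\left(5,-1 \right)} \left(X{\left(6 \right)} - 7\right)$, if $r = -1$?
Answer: $0$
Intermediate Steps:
$V{\left(m,t \right)} = 0$ ($V{\left(m,t \right)} = -1 + 1 = 0$)
$X{\left(H \right)} = 4 - \left(-3 + H\right) \left(3 + H\right)$ ($X{\left(H \right)} = 4 - \left(H + 3\right) \left(H - 3\right) = 4 - \left(3 + H\right) \left(-3 + H\right) = 4 - \left(-3 + H\right) \left(3 + H\right)$)
$V{\left(5,-1 \right)} \left(X{\left(6 \right)} - 7\right) = 0 \left(\left(13 - 6^{2}\right) - 7\right) = 0 \left(\left(13 - 36\right) - 7\right) = 0 \left(-23 - 7\right) = 0 \left(-30\right) = 0$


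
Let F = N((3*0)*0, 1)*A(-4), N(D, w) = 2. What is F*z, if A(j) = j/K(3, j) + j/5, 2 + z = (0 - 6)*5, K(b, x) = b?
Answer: 2048/15 ≈ 136.53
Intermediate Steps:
z = -32 (z = -2 + (0 - 6)*5 = -2 - 6*5 = -2 - 30 = -32)
A(j) = 8*j/15 (A(j) = j/3 + j/5 = 8*j/15)
F = -64/15 (F = 2*((8/15)*(-4)) = 2*(-32/15) = -64/15 ≈ -4.2667)
F*z = -64/15*(-32) = 2048/15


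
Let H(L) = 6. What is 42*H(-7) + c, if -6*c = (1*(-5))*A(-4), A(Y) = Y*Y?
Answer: 796/3 ≈ 265.33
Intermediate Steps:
A(Y) = Y**2
c = 40/3 (c = -1*(-5)*(-4)**2/6 = -(-5)*16/6 = -1/6*(-80) = 40/3 ≈ 13.333)
42*H(-7) + c = 42*6 + 40/3 = 252 + 40/3 = 796/3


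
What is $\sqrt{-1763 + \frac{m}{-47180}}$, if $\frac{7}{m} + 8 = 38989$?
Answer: $\frac{i \sqrt{30424122864599789685}}{131365970} \approx 41.988 i$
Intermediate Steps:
$m = \frac{7}{38981}$ ($m = \frac{7}{-8 + 38989} = \frac{7}{38981} \approx 0.00017957$)
$\sqrt{-1763 + \frac{m}{-47180}} = \sqrt{-1763 + \frac{7}{38981 \left(-47180\right)}} = \sqrt{-1763 + \frac{7}{38981} \left(- \frac{1}{47180}\right)} = \sqrt{-1763 - \frac{1}{262731940}} = \sqrt{- \frac{463196410221}{262731940}} = \frac{i \sqrt{30424122864599789685}}{131365970}$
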